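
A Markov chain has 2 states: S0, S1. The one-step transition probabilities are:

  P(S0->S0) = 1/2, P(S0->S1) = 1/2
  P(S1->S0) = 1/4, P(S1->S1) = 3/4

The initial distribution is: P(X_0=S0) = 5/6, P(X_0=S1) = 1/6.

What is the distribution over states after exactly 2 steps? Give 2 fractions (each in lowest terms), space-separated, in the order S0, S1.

Propagating the distribution step by step (d_{t+1} = d_t * P):
d_0 = (S0=5/6, S1=1/6)
  d_1[S0] = 5/6*1/2 + 1/6*1/4 = 11/24
  d_1[S1] = 5/6*1/2 + 1/6*3/4 = 13/24
d_1 = (S0=11/24, S1=13/24)
  d_2[S0] = 11/24*1/2 + 13/24*1/4 = 35/96
  d_2[S1] = 11/24*1/2 + 13/24*3/4 = 61/96
d_2 = (S0=35/96, S1=61/96)

Answer: 35/96 61/96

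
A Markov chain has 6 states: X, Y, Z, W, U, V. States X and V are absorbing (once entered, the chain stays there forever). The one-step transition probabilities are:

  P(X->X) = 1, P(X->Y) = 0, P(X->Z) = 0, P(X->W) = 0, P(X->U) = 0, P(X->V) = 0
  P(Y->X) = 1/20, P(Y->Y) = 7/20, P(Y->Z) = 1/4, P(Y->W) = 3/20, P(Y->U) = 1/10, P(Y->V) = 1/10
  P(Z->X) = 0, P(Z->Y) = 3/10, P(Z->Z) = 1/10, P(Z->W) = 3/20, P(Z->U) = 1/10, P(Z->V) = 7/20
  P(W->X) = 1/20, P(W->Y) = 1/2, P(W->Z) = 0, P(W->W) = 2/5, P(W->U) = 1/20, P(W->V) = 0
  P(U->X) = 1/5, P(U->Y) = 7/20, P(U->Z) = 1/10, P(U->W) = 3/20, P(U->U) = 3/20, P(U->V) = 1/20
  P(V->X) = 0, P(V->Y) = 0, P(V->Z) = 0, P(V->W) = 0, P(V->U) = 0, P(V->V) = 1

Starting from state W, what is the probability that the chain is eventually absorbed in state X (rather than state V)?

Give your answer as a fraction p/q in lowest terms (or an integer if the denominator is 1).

Answer: 8884/22521

Derivation:
Let a_i = P(absorbed in X | start in state i).
Boundary conditions: a_X = 1, a_V = 0.
For each transient state i, a_i = sum_j P(i->j) * a_j:
  a_Y = 1/20*a_X + 7/20*a_Y + 1/4*a_Z + 3/20*a_W + 1/10*a_U + 1/10*a_V
  a_Z = 0*a_X + 3/10*a_Y + 1/10*a_Z + 3/20*a_W + 1/10*a_U + 7/20*a_V
  a_W = 1/20*a_X + 1/2*a_Y + 0*a_Z + 2/5*a_W + 1/20*a_U + 0*a_V
  a_U = 1/5*a_X + 7/20*a_Y + 1/10*a_Z + 3/20*a_W + 3/20*a_U + 1/20*a_V

Substituting a_X = 1 and a_V = 0, rearrange to (I - Q) a = r where r[i] = P(i -> X):
  [13/20, -1/4, -3/20, -1/10] . (a_Y, a_Z, a_W, a_U) = 1/20
  [-3/10, 9/10, -3/20, -1/10] . (a_Y, a_Z, a_W, a_U) = 0
  [-1/2, 0, 3/5, -1/20] . (a_Y, a_Z, a_W, a_U) = 1/20
  [-7/20, -1/10, -3/20, 17/20] . (a_Y, a_Z, a_W, a_U) = 1/5

Solving yields:
  a_Y = 2453/7507
  a_Z = 1700/7507
  a_W = 8884/22521
  a_U = 3499/7507

Starting state is W, so the absorption probability is a_W = 8884/22521.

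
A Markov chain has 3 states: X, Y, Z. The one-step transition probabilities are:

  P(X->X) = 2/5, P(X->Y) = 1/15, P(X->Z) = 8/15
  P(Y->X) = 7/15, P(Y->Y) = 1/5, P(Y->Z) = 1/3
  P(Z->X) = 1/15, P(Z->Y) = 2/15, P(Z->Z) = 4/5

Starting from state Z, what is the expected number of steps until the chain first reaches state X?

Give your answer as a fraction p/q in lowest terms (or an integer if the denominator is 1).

Answer: 105/13

Derivation:
Let h_i = expected steps to first reach X from state i.
Boundary: h_X = 0.
First-step equations for the other states:
  h_Y = 1 + 7/15*h_X + 1/5*h_Y + 1/3*h_Z
  h_Z = 1 + 1/15*h_X + 2/15*h_Y + 4/5*h_Z

Substituting h_X = 0 and rearranging gives the linear system (I - Q) h = 1:
  [4/5, -1/3] . (h_Y, h_Z) = 1
  [-2/15, 1/5] . (h_Y, h_Z) = 1

Solving yields:
  h_Y = 60/13
  h_Z = 105/13

Starting state is Z, so the expected hitting time is h_Z = 105/13.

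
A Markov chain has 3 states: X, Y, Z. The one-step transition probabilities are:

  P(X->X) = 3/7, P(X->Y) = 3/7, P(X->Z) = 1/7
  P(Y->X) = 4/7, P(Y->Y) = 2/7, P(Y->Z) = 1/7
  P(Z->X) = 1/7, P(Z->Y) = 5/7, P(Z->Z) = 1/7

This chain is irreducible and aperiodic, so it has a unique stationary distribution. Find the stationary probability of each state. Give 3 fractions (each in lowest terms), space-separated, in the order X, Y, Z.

Answer: 25/56 23/56 1/7

Derivation:
The stationary distribution satisfies pi = pi * P, i.e.:
  pi_X = 3/7*pi_X + 4/7*pi_Y + 1/7*pi_Z
  pi_Y = 3/7*pi_X + 2/7*pi_Y + 5/7*pi_Z
  pi_Z = 1/7*pi_X + 1/7*pi_Y + 1/7*pi_Z
with normalization: pi_X + pi_Y + pi_Z = 1.

Using the first 2 balance equations plus normalization, the linear system A*pi = b is:
  [-4/7, 4/7, 1/7] . pi = 0
  [3/7, -5/7, 5/7] . pi = 0
  [1, 1, 1] . pi = 1

Solving yields:
  pi_X = 25/56
  pi_Y = 23/56
  pi_Z = 1/7

Verification (pi * P):
  25/56*3/7 + 23/56*4/7 + 1/7*1/7 = 25/56 = pi_X  (ok)
  25/56*3/7 + 23/56*2/7 + 1/7*5/7 = 23/56 = pi_Y  (ok)
  25/56*1/7 + 23/56*1/7 + 1/7*1/7 = 1/7 = pi_Z  (ok)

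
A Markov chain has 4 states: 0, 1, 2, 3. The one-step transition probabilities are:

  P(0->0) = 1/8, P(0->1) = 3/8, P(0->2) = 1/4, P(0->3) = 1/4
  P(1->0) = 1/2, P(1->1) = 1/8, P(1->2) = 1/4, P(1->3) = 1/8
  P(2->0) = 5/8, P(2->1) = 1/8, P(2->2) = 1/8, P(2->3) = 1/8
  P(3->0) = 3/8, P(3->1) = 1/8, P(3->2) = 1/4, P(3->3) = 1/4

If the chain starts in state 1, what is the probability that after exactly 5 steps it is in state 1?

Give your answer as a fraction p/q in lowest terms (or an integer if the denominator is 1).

Computing P^5 by repeated multiplication:
P^1 =
  0: [1/8, 3/8, 1/4, 1/4]
  1: [1/2, 1/8, 1/4, 1/8]
  2: [5/8, 1/8, 1/8, 1/8]
  3: [3/8, 1/8, 1/4, 1/4]
P^2 =
  0: [29/64, 5/32, 7/32, 11/64]
  1: [21/64, 1/4, 7/32, 13/64]
  2: [17/64, 9/32, 15/64, 7/32]
  3: [23/64, 7/32, 7/32, 13/64]
P^3 =
  0: [43/128, 61/256, 57/256, 13/64]
  1: [97/256, 53/256, 57/256, 49/256]
  2: [103/256, 49/256, 113/512, 95/512]
  3: [47/128, 55/256, 57/256, 25/128]
P^4 =
  0: [771/2048, 107/512, 455/2048, 197/1024]
  1: [741/2048, 225/1024, 455/2048, 201/1024]
  2: [181/512, 231/1024, 911/4096, 813/4096]
  3: [749/2048, 111/512, 455/2048, 25/128]
P^5 =
  0: [1485/4096, 1795/8192, 3641/16384, 3213/16384]
  1: [3011/8192, 1765/8192, 3641/16384, 3191/16384]
  2: [6069/16384, 437/2048, 7281/32768, 6357/32768]
  3: [375/1024, 1773/8192, 3641/16384, 3197/16384]

(P^5)[1 -> 1] = 1765/8192

Answer: 1765/8192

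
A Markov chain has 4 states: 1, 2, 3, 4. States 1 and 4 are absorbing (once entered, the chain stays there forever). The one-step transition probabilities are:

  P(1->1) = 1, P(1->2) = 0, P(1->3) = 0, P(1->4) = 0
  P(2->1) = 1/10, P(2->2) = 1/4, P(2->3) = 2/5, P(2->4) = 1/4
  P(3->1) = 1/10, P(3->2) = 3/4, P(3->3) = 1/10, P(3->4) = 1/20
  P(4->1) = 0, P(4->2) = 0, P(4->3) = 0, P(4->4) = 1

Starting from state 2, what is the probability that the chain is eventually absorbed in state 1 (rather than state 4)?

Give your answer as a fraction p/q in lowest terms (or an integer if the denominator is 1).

Let a_i = P(absorbed in 1 | start in state i).
Boundary conditions: a_1 = 1, a_4 = 0.
For each transient state i, a_i = sum_j P(i->j) * a_j:
  a_2 = 1/10*a_1 + 1/4*a_2 + 2/5*a_3 + 1/4*a_4
  a_3 = 1/10*a_1 + 3/4*a_2 + 1/10*a_3 + 1/20*a_4

Substituting a_1 = 1 and a_4 = 0, rearrange to (I - Q) a = r where r[i] = P(i -> 1):
  [3/4, -2/5] . (a_2, a_3) = 1/10
  [-3/4, 9/10] . (a_2, a_3) = 1/10

Solving yields:
  a_2 = 26/75
  a_3 = 2/5

Starting state is 2, so the absorption probability is a_2 = 26/75.

Answer: 26/75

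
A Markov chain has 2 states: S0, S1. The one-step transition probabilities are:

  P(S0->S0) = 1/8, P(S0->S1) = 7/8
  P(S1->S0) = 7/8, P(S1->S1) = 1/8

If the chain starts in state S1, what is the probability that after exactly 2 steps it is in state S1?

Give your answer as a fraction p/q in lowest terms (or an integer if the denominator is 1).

Computing P^2 by repeated multiplication:
P^1 =
  S0: [1/8, 7/8]
  S1: [7/8, 1/8]
P^2 =
  S0: [25/32, 7/32]
  S1: [7/32, 25/32]

(P^2)[S1 -> S1] = 25/32

Answer: 25/32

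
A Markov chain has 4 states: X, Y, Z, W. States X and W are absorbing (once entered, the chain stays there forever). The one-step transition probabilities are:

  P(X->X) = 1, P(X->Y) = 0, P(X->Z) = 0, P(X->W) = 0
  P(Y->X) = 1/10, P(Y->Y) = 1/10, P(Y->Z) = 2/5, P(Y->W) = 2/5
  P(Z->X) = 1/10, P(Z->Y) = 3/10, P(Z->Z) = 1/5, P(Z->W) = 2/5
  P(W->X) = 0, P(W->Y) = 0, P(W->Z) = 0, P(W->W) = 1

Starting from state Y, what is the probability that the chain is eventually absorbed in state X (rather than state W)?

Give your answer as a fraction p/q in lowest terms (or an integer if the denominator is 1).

Answer: 1/5

Derivation:
Let a_i = P(absorbed in X | start in state i).
Boundary conditions: a_X = 1, a_W = 0.
For each transient state i, a_i = sum_j P(i->j) * a_j:
  a_Y = 1/10*a_X + 1/10*a_Y + 2/5*a_Z + 2/5*a_W
  a_Z = 1/10*a_X + 3/10*a_Y + 1/5*a_Z + 2/5*a_W

Substituting a_X = 1 and a_W = 0, rearrange to (I - Q) a = r where r[i] = P(i -> X):
  [9/10, -2/5] . (a_Y, a_Z) = 1/10
  [-3/10, 4/5] . (a_Y, a_Z) = 1/10

Solving yields:
  a_Y = 1/5
  a_Z = 1/5

Starting state is Y, so the absorption probability is a_Y = 1/5.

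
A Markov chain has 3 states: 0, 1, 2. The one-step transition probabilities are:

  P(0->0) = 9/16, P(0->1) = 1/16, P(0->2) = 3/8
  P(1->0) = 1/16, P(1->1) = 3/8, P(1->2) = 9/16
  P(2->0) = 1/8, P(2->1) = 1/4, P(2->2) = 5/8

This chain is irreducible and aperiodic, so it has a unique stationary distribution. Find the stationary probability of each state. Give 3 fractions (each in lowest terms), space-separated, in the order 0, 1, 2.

Answer: 8/41 10/41 23/41

Derivation:
The stationary distribution satisfies pi = pi * P, i.e.:
  pi_0 = 9/16*pi_0 + 1/16*pi_1 + 1/8*pi_2
  pi_1 = 1/16*pi_0 + 3/8*pi_1 + 1/4*pi_2
  pi_2 = 3/8*pi_0 + 9/16*pi_1 + 5/8*pi_2
with normalization: pi_0 + pi_1 + pi_2 = 1.

Using the first 2 balance equations plus normalization, the linear system A*pi = b is:
  [-7/16, 1/16, 1/8] . pi = 0
  [1/16, -5/8, 1/4] . pi = 0
  [1, 1, 1] . pi = 1

Solving yields:
  pi_0 = 8/41
  pi_1 = 10/41
  pi_2 = 23/41

Verification (pi * P):
  8/41*9/16 + 10/41*1/16 + 23/41*1/8 = 8/41 = pi_0  (ok)
  8/41*1/16 + 10/41*3/8 + 23/41*1/4 = 10/41 = pi_1  (ok)
  8/41*3/8 + 10/41*9/16 + 23/41*5/8 = 23/41 = pi_2  (ok)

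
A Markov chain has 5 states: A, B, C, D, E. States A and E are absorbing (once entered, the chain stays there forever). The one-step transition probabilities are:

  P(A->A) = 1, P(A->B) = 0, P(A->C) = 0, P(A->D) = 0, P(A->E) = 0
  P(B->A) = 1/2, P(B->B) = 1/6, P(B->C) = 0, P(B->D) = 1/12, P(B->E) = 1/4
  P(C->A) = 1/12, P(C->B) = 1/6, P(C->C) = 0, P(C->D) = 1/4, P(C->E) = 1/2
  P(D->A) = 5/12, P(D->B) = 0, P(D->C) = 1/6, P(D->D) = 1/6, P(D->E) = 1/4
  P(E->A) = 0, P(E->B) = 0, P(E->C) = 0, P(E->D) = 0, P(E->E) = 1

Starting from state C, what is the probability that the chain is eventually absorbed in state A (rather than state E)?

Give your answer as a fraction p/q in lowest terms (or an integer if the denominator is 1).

Let a_i = P(absorbed in A | start in state i).
Boundary conditions: a_A = 1, a_E = 0.
For each transient state i, a_i = sum_j P(i->j) * a_j:
  a_B = 1/2*a_A + 1/6*a_B + 0*a_C + 1/12*a_D + 1/4*a_E
  a_C = 1/12*a_A + 1/6*a_B + 0*a_C + 1/4*a_D + 1/2*a_E
  a_D = 5/12*a_A + 0*a_B + 1/6*a_C + 1/6*a_D + 1/4*a_E

Substituting a_A = 1 and a_E = 0, rearrange to (I - Q) a = r where r[i] = P(i -> A):
  [5/6, 0, -1/12] . (a_B, a_C, a_D) = 1/2
  [-1/6, 1, -1/4] . (a_B, a_C, a_D) = 1/12
  [0, -1/6, 5/6] . (a_B, a_C, a_D) = 5/12

Solving yields:
  a_B = 373/568
  a_C = 95/284
  a_D = 161/284

Starting state is C, so the absorption probability is a_C = 95/284.

Answer: 95/284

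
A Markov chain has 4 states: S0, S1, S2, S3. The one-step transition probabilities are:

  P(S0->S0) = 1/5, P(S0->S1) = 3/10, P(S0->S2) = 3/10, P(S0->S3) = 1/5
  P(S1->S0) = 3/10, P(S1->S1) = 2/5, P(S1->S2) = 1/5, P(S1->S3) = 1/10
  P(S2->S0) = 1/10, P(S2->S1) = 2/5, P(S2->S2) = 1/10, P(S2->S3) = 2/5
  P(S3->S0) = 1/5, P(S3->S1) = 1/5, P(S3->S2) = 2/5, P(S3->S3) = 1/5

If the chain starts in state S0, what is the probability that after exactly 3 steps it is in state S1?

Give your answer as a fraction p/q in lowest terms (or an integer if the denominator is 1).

Answer: 167/500

Derivation:
Computing P^3 by repeated multiplication:
P^1 =
  S0: [1/5, 3/10, 3/10, 1/5]
  S1: [3/10, 2/5, 1/5, 1/10]
  S2: [1/10, 2/5, 1/10, 2/5]
  S3: [1/5, 1/5, 2/5, 1/5]
P^2 =
  S0: [1/5, 17/50, 23/100, 23/100]
  S1: [11/50, 7/20, 23/100, 1/5]
  S2: [23/100, 31/100, 7/25, 9/50]
  S3: [9/50, 17/50, 11/50, 13/50]
P^3 =
  S0: [211/1000, 167/500, 243/1000, 53/250]
  S1: [53/250, 169/500, 239/1000, 211/1000]
  S2: [203/1000, 341/1000, 231/1000, 9/40]
  S3: [53/250, 33/100, 31/125, 21/100]

(P^3)[S0 -> S1] = 167/500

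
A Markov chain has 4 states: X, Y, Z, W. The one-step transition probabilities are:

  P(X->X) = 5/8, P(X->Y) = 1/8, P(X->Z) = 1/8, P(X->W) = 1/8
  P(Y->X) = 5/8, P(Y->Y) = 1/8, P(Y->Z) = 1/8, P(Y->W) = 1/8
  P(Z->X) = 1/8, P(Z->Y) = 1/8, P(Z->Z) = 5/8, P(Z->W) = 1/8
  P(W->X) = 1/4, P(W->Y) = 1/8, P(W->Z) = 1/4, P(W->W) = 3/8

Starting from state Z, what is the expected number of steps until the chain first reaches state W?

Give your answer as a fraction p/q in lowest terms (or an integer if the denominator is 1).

Answer: 8

Derivation:
Let h_i = expected steps to first reach W from state i.
Boundary: h_W = 0.
First-step equations for the other states:
  h_X = 1 + 5/8*h_X + 1/8*h_Y + 1/8*h_Z + 1/8*h_W
  h_Y = 1 + 5/8*h_X + 1/8*h_Y + 1/8*h_Z + 1/8*h_W
  h_Z = 1 + 1/8*h_X + 1/8*h_Y + 5/8*h_Z + 1/8*h_W

Substituting h_W = 0 and rearranging gives the linear system (I - Q) h = 1:
  [3/8, -1/8, -1/8] . (h_X, h_Y, h_Z) = 1
  [-5/8, 7/8, -1/8] . (h_X, h_Y, h_Z) = 1
  [-1/8, -1/8, 3/8] . (h_X, h_Y, h_Z) = 1

Solving yields:
  h_X = 8
  h_Y = 8
  h_Z = 8

Starting state is Z, so the expected hitting time is h_Z = 8.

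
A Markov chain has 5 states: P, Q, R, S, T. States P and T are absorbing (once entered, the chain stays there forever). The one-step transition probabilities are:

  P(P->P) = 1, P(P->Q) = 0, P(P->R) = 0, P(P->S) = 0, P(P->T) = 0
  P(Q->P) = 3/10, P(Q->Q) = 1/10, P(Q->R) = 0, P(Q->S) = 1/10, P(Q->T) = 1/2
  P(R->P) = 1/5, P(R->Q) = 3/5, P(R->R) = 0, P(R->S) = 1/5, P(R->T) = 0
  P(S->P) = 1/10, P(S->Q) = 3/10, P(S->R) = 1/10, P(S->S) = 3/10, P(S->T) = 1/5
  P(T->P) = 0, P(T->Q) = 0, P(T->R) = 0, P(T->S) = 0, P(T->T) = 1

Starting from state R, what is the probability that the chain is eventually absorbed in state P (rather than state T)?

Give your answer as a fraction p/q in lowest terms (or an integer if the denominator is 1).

Answer: 1/2

Derivation:
Let a_i = P(absorbed in P | start in state i).
Boundary conditions: a_P = 1, a_T = 0.
For each transient state i, a_i = sum_j P(i->j) * a_j:
  a_Q = 3/10*a_P + 1/10*a_Q + 0*a_R + 1/10*a_S + 1/2*a_T
  a_R = 1/5*a_P + 3/5*a_Q + 0*a_R + 1/5*a_S + 0*a_T
  a_S = 1/10*a_P + 3/10*a_Q + 1/10*a_R + 3/10*a_S + 1/5*a_T

Substituting a_P = 1 and a_T = 0, rearrange to (I - Q) a = r where r[i] = P(i -> P):
  [9/10, 0, -1/10] . (a_Q, a_R, a_S) = 3/10
  [-3/5, 1, -1/5] . (a_Q, a_R, a_S) = 1/5
  [-3/10, -1/10, 7/10] . (a_Q, a_R, a_S) = 1/10

Solving yields:
  a_Q = 3/8
  a_R = 1/2
  a_S = 3/8

Starting state is R, so the absorption probability is a_R = 1/2.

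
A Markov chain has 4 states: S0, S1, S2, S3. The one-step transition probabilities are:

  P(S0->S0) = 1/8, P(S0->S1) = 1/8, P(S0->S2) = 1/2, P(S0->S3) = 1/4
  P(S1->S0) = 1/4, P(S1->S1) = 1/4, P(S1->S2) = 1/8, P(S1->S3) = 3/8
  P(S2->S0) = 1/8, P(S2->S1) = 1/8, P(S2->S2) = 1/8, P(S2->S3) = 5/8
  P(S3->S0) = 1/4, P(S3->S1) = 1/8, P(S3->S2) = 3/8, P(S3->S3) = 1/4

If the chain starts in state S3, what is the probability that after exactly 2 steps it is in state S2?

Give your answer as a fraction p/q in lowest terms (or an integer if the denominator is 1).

Computing P^2 by repeated multiplication:
P^1 =
  S0: [1/8, 1/8, 1/2, 1/4]
  S1: [1/4, 1/4, 1/8, 3/8]
  S2: [1/8, 1/8, 1/8, 5/8]
  S3: [1/4, 1/8, 3/8, 1/4]
P^2 =
  S0: [11/64, 9/64, 15/64, 29/64]
  S1: [13/64, 5/32, 5/16, 21/64]
  S2: [7/32, 9/64, 21/64, 5/16]
  S3: [11/64, 9/64, 9/32, 13/32]

(P^2)[S3 -> S2] = 9/32

Answer: 9/32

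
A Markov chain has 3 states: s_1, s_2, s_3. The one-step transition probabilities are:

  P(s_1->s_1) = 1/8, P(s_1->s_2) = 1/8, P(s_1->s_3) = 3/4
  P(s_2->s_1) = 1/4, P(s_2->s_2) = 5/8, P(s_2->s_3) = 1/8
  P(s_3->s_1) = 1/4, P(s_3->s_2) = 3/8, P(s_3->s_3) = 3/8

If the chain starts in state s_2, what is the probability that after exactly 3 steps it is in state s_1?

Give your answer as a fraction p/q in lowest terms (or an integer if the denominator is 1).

Answer: 57/256

Derivation:
Computing P^3 by repeated multiplication:
P^1 =
  s_1: [1/8, 1/8, 3/4]
  s_2: [1/4, 5/8, 1/8]
  s_3: [1/4, 3/8, 3/8]
P^2 =
  s_1: [15/64, 3/8, 25/64]
  s_2: [7/32, 15/32, 5/16]
  s_3: [7/32, 13/32, 3/8]
P^3 =
  s_1: [113/512, 105/256, 189/512]
  s_2: [57/256, 7/16, 87/256]
  s_3: [57/256, 27/64, 91/256]

(P^3)[s_2 -> s_1] = 57/256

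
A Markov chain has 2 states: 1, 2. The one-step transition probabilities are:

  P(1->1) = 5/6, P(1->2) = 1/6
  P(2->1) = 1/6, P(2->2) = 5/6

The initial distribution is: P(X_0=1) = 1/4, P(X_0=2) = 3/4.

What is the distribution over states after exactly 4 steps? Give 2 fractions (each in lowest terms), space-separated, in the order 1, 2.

Answer: 73/162 89/162

Derivation:
Propagating the distribution step by step (d_{t+1} = d_t * P):
d_0 = (1=1/4, 2=3/4)
  d_1[1] = 1/4*5/6 + 3/4*1/6 = 1/3
  d_1[2] = 1/4*1/6 + 3/4*5/6 = 2/3
d_1 = (1=1/3, 2=2/3)
  d_2[1] = 1/3*5/6 + 2/3*1/6 = 7/18
  d_2[2] = 1/3*1/6 + 2/3*5/6 = 11/18
d_2 = (1=7/18, 2=11/18)
  d_3[1] = 7/18*5/6 + 11/18*1/6 = 23/54
  d_3[2] = 7/18*1/6 + 11/18*5/6 = 31/54
d_3 = (1=23/54, 2=31/54)
  d_4[1] = 23/54*5/6 + 31/54*1/6 = 73/162
  d_4[2] = 23/54*1/6 + 31/54*5/6 = 89/162
d_4 = (1=73/162, 2=89/162)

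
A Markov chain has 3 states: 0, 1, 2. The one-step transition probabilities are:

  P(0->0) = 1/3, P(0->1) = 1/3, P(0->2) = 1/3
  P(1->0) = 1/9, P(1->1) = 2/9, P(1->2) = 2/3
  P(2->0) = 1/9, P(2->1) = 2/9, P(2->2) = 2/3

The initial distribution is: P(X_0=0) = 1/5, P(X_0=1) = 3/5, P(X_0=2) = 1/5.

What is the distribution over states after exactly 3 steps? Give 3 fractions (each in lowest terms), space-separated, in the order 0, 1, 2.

Answer: 523/3645 869/3645 751/1215

Derivation:
Propagating the distribution step by step (d_{t+1} = d_t * P):
d_0 = (0=1/5, 1=3/5, 2=1/5)
  d_1[0] = 1/5*1/3 + 3/5*1/9 + 1/5*1/9 = 7/45
  d_1[1] = 1/5*1/3 + 3/5*2/9 + 1/5*2/9 = 11/45
  d_1[2] = 1/5*1/3 + 3/5*2/3 + 1/5*2/3 = 3/5
d_1 = (0=7/45, 1=11/45, 2=3/5)
  d_2[0] = 7/45*1/3 + 11/45*1/9 + 3/5*1/9 = 59/405
  d_2[1] = 7/45*1/3 + 11/45*2/9 + 3/5*2/9 = 97/405
  d_2[2] = 7/45*1/3 + 11/45*2/3 + 3/5*2/3 = 83/135
d_2 = (0=59/405, 1=97/405, 2=83/135)
  d_3[0] = 59/405*1/3 + 97/405*1/9 + 83/135*1/9 = 523/3645
  d_3[1] = 59/405*1/3 + 97/405*2/9 + 83/135*2/9 = 869/3645
  d_3[2] = 59/405*1/3 + 97/405*2/3 + 83/135*2/3 = 751/1215
d_3 = (0=523/3645, 1=869/3645, 2=751/1215)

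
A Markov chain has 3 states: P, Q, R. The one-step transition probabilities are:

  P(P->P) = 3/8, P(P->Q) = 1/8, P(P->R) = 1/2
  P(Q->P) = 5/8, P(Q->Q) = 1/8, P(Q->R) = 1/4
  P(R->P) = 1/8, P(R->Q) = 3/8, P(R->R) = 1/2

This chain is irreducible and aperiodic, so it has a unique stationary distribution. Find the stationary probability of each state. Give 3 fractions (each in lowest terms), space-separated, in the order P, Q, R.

Answer: 11/34 4/17 15/34

Derivation:
The stationary distribution satisfies pi = pi * P, i.e.:
  pi_P = 3/8*pi_P + 5/8*pi_Q + 1/8*pi_R
  pi_Q = 1/8*pi_P + 1/8*pi_Q + 3/8*pi_R
  pi_R = 1/2*pi_P + 1/4*pi_Q + 1/2*pi_R
with normalization: pi_P + pi_Q + pi_R = 1.

Using the first 2 balance equations plus normalization, the linear system A*pi = b is:
  [-5/8, 5/8, 1/8] . pi = 0
  [1/8, -7/8, 3/8] . pi = 0
  [1, 1, 1] . pi = 1

Solving yields:
  pi_P = 11/34
  pi_Q = 4/17
  pi_R = 15/34

Verification (pi * P):
  11/34*3/8 + 4/17*5/8 + 15/34*1/8 = 11/34 = pi_P  (ok)
  11/34*1/8 + 4/17*1/8 + 15/34*3/8 = 4/17 = pi_Q  (ok)
  11/34*1/2 + 4/17*1/4 + 15/34*1/2 = 15/34 = pi_R  (ok)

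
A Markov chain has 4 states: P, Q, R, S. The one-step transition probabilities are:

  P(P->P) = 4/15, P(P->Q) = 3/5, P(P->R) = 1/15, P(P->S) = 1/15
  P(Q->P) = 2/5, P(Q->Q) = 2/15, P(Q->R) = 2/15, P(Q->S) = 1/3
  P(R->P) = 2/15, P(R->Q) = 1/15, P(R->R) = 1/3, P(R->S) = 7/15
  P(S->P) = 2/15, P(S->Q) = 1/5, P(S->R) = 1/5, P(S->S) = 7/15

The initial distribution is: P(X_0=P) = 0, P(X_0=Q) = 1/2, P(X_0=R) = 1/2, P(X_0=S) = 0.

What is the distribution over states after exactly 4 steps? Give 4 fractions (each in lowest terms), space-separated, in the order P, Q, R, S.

Propagating the distribution step by step (d_{t+1} = d_t * P):
d_0 = (P=0, Q=1/2, R=1/2, S=0)
  d_1[P] = 0*4/15 + 1/2*2/5 + 1/2*2/15 + 0*2/15 = 4/15
  d_1[Q] = 0*3/5 + 1/2*2/15 + 1/2*1/15 + 0*1/5 = 1/10
  d_1[R] = 0*1/15 + 1/2*2/15 + 1/2*1/3 + 0*1/5 = 7/30
  d_1[S] = 0*1/15 + 1/2*1/3 + 1/2*7/15 + 0*7/15 = 2/5
d_1 = (P=4/15, Q=1/10, R=7/30, S=2/5)
  d_2[P] = 4/15*4/15 + 1/10*2/5 + 7/30*2/15 + 2/5*2/15 = 44/225
  d_2[Q] = 4/15*3/5 + 1/10*2/15 + 7/30*1/15 + 2/5*1/5 = 121/450
  d_2[R] = 4/15*1/15 + 1/10*2/15 + 7/30*1/3 + 2/5*1/5 = 17/90
  d_2[S] = 4/15*1/15 + 1/10*1/3 + 7/30*7/15 + 2/5*7/15 = 26/75
d_2 = (P=44/225, Q=121/450, R=17/90, S=26/75)
  d_3[P] = 44/225*4/15 + 121/450*2/5 + 17/90*2/15 + 26/75*2/15 = 52/225
  d_3[Q] = 44/225*3/5 + 121/450*2/15 + 17/90*1/15 + 26/75*1/5 = 529/2250
  d_3[R] = 44/225*1/15 + 121/450*2/15 + 17/90*1/3 + 26/75*1/5 = 1223/6750
  d_3[S] = 44/225*1/15 + 121/450*1/3 + 17/90*7/15 + 26/75*7/15 = 238/675
d_3 = (P=52/225, Q=529/2250, R=1223/6750, S=238/675)
  d_4[P] = 52/225*4/15 + 529/2250*2/5 + 1223/6750*2/15 + 238/675*2/15 = 1276/5625
  d_4[Q] = 52/225*3/5 + 529/2250*2/15 + 1223/6750*1/15 + 238/675*1/5 = 25577/101250
  d_4[R] = 52/225*1/15 + 529/2250*2/15 + 1223/6750*1/3 + 238/675*1/5 = 17989/101250
  d_4[S] = 52/225*1/15 + 529/2250*1/3 + 1223/6750*7/15 + 238/675*7/15 = 5786/16875
d_4 = (P=1276/5625, Q=25577/101250, R=17989/101250, S=5786/16875)

Answer: 1276/5625 25577/101250 17989/101250 5786/16875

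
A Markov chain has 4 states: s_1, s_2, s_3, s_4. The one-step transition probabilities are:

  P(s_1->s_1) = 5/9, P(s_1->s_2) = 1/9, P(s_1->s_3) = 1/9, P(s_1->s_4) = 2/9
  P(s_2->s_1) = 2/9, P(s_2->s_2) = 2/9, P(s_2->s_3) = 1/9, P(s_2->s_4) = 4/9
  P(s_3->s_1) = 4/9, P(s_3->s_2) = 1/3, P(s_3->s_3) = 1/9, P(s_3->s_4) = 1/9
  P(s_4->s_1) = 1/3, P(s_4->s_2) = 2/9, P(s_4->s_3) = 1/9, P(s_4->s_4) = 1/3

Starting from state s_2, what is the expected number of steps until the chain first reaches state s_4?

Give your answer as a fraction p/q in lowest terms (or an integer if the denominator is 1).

Let h_i = expected steps to first reach s_4 from state i.
Boundary: h_s_4 = 0.
First-step equations for the other states:
  h_s_1 = 1 + 5/9*h_s_1 + 1/9*h_s_2 + 1/9*h_s_3 + 2/9*h_s_4
  h_s_2 = 1 + 2/9*h_s_1 + 2/9*h_s_2 + 1/9*h_s_3 + 4/9*h_s_4
  h_s_3 = 1 + 4/9*h_s_1 + 1/3*h_s_2 + 1/9*h_s_3 + 1/9*h_s_4

Substituting h_s_4 = 0 and rearranging gives the linear system (I - Q) h = 1:
  [4/9, -1/9, -1/9] . (h_s_1, h_s_2, h_s_3) = 1
  [-2/9, 7/9, -1/9] . (h_s_1, h_s_2, h_s_3) = 1
  [-4/9, -1/3, 8/9] . (h_s_1, h_s_2, h_s_3) = 1

Solving yields:
  h_s_1 = 324/79
  h_s_2 = 243/79
  h_s_3 = 342/79

Starting state is s_2, so the expected hitting time is h_s_2 = 243/79.

Answer: 243/79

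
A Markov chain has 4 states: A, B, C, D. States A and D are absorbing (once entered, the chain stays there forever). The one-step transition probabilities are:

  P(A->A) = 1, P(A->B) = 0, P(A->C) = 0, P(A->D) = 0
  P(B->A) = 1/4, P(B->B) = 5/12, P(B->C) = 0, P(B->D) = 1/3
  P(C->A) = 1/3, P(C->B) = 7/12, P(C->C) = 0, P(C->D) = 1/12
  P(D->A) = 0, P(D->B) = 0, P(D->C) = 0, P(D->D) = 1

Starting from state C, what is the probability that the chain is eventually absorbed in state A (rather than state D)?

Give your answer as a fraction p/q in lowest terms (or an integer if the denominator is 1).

Answer: 7/12

Derivation:
Let a_i = P(absorbed in A | start in state i).
Boundary conditions: a_A = 1, a_D = 0.
For each transient state i, a_i = sum_j P(i->j) * a_j:
  a_B = 1/4*a_A + 5/12*a_B + 0*a_C + 1/3*a_D
  a_C = 1/3*a_A + 7/12*a_B + 0*a_C + 1/12*a_D

Substituting a_A = 1 and a_D = 0, rearrange to (I - Q) a = r where r[i] = P(i -> A):
  [7/12, 0] . (a_B, a_C) = 1/4
  [-7/12, 1] . (a_B, a_C) = 1/3

Solving yields:
  a_B = 3/7
  a_C = 7/12

Starting state is C, so the absorption probability is a_C = 7/12.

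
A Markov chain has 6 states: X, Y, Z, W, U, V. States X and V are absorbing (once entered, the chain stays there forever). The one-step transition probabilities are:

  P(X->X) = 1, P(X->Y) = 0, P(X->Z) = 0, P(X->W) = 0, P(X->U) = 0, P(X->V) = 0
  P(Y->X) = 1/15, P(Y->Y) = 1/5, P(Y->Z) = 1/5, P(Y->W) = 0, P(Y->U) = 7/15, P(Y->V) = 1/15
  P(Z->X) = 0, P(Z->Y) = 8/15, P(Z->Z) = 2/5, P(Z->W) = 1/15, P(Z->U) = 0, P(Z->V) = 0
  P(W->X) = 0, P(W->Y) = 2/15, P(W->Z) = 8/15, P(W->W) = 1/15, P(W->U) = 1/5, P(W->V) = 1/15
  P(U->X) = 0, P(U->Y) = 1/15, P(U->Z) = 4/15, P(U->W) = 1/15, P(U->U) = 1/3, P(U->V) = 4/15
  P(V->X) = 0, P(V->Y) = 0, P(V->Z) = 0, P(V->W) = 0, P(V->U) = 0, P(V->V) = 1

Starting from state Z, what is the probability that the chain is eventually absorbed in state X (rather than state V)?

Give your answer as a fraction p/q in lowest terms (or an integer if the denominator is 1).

Let a_i = P(absorbed in X | start in state i).
Boundary conditions: a_X = 1, a_V = 0.
For each transient state i, a_i = sum_j P(i->j) * a_j:
  a_Y = 1/15*a_X + 1/5*a_Y + 1/5*a_Z + 0*a_W + 7/15*a_U + 1/15*a_V
  a_Z = 0*a_X + 8/15*a_Y + 2/5*a_Z + 1/15*a_W + 0*a_U + 0*a_V
  a_W = 0*a_X + 2/15*a_Y + 8/15*a_Z + 1/15*a_W + 1/5*a_U + 1/15*a_V
  a_U = 0*a_X + 1/15*a_Y + 4/15*a_Z + 1/15*a_W + 1/3*a_U + 4/15*a_V

Substituting a_X = 1 and a_V = 0, rearrange to (I - Q) a = r where r[i] = P(i -> X):
  [4/5, -1/5, 0, -7/15] . (a_Y, a_Z, a_W, a_U) = 1/15
  [-8/15, 3/5, -1/15, 0] . (a_Y, a_Z, a_W, a_U) = 0
  [-2/15, -8/15, 14/15, -1/5] . (a_Y, a_Z, a_W, a_U) = 0
  [-1/15, -4/15, -1/15, 2/3] . (a_Y, a_Z, a_W, a_U) = 0

Solving yields:
  a_Y = 1141/5743
  a_Z = 1119/5743
  a_W = 943/5743
  a_U = 656/5743

Starting state is Z, so the absorption probability is a_Z = 1119/5743.

Answer: 1119/5743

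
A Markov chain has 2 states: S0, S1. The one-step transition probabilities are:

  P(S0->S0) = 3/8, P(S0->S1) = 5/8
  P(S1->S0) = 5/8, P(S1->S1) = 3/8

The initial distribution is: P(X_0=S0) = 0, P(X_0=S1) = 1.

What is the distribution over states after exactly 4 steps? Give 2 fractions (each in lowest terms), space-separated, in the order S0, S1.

Answer: 255/512 257/512

Derivation:
Propagating the distribution step by step (d_{t+1} = d_t * P):
d_0 = (S0=0, S1=1)
  d_1[S0] = 0*3/8 + 1*5/8 = 5/8
  d_1[S1] = 0*5/8 + 1*3/8 = 3/8
d_1 = (S0=5/8, S1=3/8)
  d_2[S0] = 5/8*3/8 + 3/8*5/8 = 15/32
  d_2[S1] = 5/8*5/8 + 3/8*3/8 = 17/32
d_2 = (S0=15/32, S1=17/32)
  d_3[S0] = 15/32*3/8 + 17/32*5/8 = 65/128
  d_3[S1] = 15/32*5/8 + 17/32*3/8 = 63/128
d_3 = (S0=65/128, S1=63/128)
  d_4[S0] = 65/128*3/8 + 63/128*5/8 = 255/512
  d_4[S1] = 65/128*5/8 + 63/128*3/8 = 257/512
d_4 = (S0=255/512, S1=257/512)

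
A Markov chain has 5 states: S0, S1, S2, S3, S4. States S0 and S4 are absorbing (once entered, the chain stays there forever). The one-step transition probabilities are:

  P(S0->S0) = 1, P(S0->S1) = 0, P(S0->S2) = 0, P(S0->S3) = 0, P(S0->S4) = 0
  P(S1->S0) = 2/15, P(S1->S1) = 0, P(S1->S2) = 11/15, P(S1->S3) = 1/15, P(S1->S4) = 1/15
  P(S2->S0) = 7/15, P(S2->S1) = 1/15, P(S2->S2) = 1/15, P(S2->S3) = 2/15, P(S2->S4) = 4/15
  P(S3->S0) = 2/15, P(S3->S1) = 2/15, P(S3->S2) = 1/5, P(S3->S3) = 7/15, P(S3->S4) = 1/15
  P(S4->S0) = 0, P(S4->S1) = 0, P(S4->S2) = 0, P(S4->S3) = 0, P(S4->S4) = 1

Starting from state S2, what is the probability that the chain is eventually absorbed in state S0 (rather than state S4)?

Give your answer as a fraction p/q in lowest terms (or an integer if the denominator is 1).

Let a_i = P(absorbed in S0 | start in state i).
Boundary conditions: a_S0 = 1, a_S4 = 0.
For each transient state i, a_i = sum_j P(i->j) * a_j:
  a_S1 = 2/15*a_S0 + 0*a_S1 + 11/15*a_S2 + 1/15*a_S3 + 1/15*a_S4
  a_S2 = 7/15*a_S0 + 1/15*a_S1 + 1/15*a_S2 + 2/15*a_S3 + 4/15*a_S4
  a_S3 = 2/15*a_S0 + 2/15*a_S1 + 1/5*a_S2 + 7/15*a_S3 + 1/15*a_S4

Substituting a_S0 = 1 and a_S4 = 0, rearrange to (I - Q) a = r where r[i] = P(i -> S0):
  [1, -11/15, -1/15] . (a_S1, a_S2, a_S3) = 2/15
  [-1/15, 14/15, -2/15] . (a_S1, a_S2, a_S3) = 7/15
  [-2/15, -1/5, 8/15] . (a_S1, a_S2, a_S3) = 2/15

Solving yields:
  a_S1 = 921/1427
  a_S2 = 912/1427
  a_S3 = 929/1427

Starting state is S2, so the absorption probability is a_S2 = 912/1427.

Answer: 912/1427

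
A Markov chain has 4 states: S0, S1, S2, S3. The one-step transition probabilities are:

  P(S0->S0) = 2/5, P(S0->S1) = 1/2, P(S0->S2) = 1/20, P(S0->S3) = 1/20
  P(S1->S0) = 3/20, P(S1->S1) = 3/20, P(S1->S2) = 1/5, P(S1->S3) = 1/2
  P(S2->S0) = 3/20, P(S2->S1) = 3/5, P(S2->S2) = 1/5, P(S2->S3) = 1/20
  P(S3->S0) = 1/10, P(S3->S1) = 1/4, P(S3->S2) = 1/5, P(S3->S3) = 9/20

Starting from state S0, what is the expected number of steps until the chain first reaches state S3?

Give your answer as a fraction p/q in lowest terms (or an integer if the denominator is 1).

Let h_i = expected steps to first reach S3 from state i.
Boundary: h_S3 = 0.
First-step equations for the other states:
  h_S0 = 1 + 2/5*h_S0 + 1/2*h_S1 + 1/20*h_S2 + 1/20*h_S3
  h_S1 = 1 + 3/20*h_S0 + 3/20*h_S1 + 1/5*h_S2 + 1/2*h_S3
  h_S2 = 1 + 3/20*h_S0 + 3/5*h_S1 + 1/5*h_S2 + 1/20*h_S3

Substituting h_S3 = 0 and rearranging gives the linear system (I - Q) h = 1:
  [3/5, -1/2, -1/20] . (h_S0, h_S1, h_S2) = 1
  [-3/20, 17/20, -1/5] . (h_S0, h_S1, h_S2) = 1
  [-3/20, -3/5, 4/5] . (h_S0, h_S1, h_S2) = 1

Solving yields:
  h_S0 = 3020/667
  h_S1 = 2000/667
  h_S2 = 100/23

Starting state is S0, so the expected hitting time is h_S0 = 3020/667.

Answer: 3020/667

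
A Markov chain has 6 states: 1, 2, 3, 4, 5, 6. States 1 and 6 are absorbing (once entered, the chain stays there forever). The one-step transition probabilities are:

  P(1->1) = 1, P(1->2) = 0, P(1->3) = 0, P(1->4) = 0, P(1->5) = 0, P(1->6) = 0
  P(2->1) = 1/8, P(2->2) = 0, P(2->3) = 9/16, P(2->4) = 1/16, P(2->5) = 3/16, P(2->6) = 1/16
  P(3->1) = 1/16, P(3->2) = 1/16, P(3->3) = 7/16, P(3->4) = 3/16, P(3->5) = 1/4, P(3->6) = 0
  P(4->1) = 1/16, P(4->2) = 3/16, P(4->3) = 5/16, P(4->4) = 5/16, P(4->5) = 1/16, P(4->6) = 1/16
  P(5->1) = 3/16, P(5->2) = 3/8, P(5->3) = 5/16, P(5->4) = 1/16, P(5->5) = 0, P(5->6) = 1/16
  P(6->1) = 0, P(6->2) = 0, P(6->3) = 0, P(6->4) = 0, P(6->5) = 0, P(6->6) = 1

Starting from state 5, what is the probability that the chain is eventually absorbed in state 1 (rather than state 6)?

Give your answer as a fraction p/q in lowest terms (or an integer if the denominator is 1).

Answer: 1715/2306

Derivation:
Let a_i = P(absorbed in 1 | start in state i).
Boundary conditions: a_1 = 1, a_6 = 0.
For each transient state i, a_i = sum_j P(i->j) * a_j:
  a_2 = 1/8*a_1 + 0*a_2 + 9/16*a_3 + 1/16*a_4 + 3/16*a_5 + 1/16*a_6
  a_3 = 1/16*a_1 + 1/16*a_2 + 7/16*a_3 + 3/16*a_4 + 1/4*a_5 + 0*a_6
  a_4 = 1/16*a_1 + 3/16*a_2 + 5/16*a_3 + 5/16*a_4 + 1/16*a_5 + 1/16*a_6
  a_5 = 3/16*a_1 + 3/8*a_2 + 5/16*a_3 + 1/16*a_4 + 0*a_5 + 1/16*a_6

Substituting a_1 = 1 and a_6 = 0, rearrange to (I - Q) a = r where r[i] = P(i -> 1):
  [1, -9/16, -1/16, -3/16] . (a_2, a_3, a_4, a_5) = 1/8
  [-1/16, 9/16, -3/16, -1/4] . (a_2, a_3, a_4, a_5) = 1/16
  [-3/16, -5/16, 11/16, -1/16] . (a_2, a_3, a_4, a_5) = 1/16
  [-3/8, -5/16, -1/16, 1] . (a_2, a_3, a_4, a_5) = 3/16

Solving yields:
  a_2 = 847/1153
  a_3 = 6989/9224
  a_4 = 6487/9224
  a_5 = 1715/2306

Starting state is 5, so the absorption probability is a_5 = 1715/2306.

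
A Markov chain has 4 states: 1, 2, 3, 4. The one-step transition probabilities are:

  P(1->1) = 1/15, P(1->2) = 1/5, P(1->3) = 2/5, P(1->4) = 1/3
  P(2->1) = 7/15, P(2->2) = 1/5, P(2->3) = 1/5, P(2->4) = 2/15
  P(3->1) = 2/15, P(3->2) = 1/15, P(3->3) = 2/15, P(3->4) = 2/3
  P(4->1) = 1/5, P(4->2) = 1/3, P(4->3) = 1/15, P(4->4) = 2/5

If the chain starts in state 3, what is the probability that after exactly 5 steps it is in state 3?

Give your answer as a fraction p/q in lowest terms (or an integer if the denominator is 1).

Computing P^5 by repeated multiplication:
P^1 =
  1: [1/15, 1/5, 2/5, 1/3]
  2: [7/15, 1/5, 1/5, 2/15]
  3: [2/15, 1/15, 2/15, 2/3]
  4: [1/5, 1/3, 1/15, 2/5]
P^2 =
  1: [49/225, 43/225, 32/225, 101/225]
  2: [8/45, 43/225, 59/225, 83/225]
  3: [43/225, 61/225, 29/225, 92/225]
  4: [58/225, 11/45, 41/225, 71/225]
P^3 =
  1: [239/1125, 271/1125, 196/1125, 419/1125]
  2: [236/1125, 241/1125, 38/225, 458/1125]
  3: [268/1125, 89/375, 197/1125, 131/375]
  4: [82/375, 49/225, 74/375, 412/1125]
P^4 =
  1: [757/3375, 3821/16875, 3058/16875, 6211/16875]
  2: [3677/16875, 3911/16875, 2977/16875, 1262/3375]
  3: [742/3375, 3767/16875, 3196/16875, 6202/16875]
  4: [3641/16875, 751/3375, 3067/16875, 6412/16875]
P^5 =
  1: [18427/84375, 18977/84375, 124/675, 31471/84375]
  2: [18646/84375, 19097/84375, 15353/84375, 31279/84375]
  3: [18359/84375, 6293/28125, 3077/16875, 1176/3125]
  4: [2048/9375, 3821/16875, 1691/9375, 31619/84375]

(P^5)[3 -> 3] = 3077/16875

Answer: 3077/16875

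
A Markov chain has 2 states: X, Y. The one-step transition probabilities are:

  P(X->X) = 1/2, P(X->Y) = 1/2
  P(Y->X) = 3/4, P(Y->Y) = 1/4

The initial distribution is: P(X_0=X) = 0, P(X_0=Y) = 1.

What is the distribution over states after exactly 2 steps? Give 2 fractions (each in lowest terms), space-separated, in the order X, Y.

Propagating the distribution step by step (d_{t+1} = d_t * P):
d_0 = (X=0, Y=1)
  d_1[X] = 0*1/2 + 1*3/4 = 3/4
  d_1[Y] = 0*1/2 + 1*1/4 = 1/4
d_1 = (X=3/4, Y=1/4)
  d_2[X] = 3/4*1/2 + 1/4*3/4 = 9/16
  d_2[Y] = 3/4*1/2 + 1/4*1/4 = 7/16
d_2 = (X=9/16, Y=7/16)

Answer: 9/16 7/16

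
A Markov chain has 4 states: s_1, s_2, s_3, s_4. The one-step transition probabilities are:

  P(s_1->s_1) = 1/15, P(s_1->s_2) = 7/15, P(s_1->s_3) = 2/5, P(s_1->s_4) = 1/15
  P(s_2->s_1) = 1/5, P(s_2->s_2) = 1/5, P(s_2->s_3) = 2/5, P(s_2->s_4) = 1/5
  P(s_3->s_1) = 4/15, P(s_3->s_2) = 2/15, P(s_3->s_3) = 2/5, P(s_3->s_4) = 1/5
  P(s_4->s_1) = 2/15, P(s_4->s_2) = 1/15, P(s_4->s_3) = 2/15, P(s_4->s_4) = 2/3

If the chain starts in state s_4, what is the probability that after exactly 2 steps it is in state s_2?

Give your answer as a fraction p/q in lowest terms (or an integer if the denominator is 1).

Answer: 31/225

Derivation:
Computing P^2 by repeated multiplication:
P^1 =
  s_1: [1/15, 7/15, 2/5, 1/15]
  s_2: [1/5, 1/5, 2/5, 1/5]
  s_3: [4/15, 2/15, 2/5, 1/5]
  s_4: [2/15, 1/15, 2/15, 2/3]
P^2 =
  s_1: [16/75, 41/225, 86/225, 2/9]
  s_2: [14/75, 1/5, 26/75, 4/15]
  s_3: [8/45, 49/225, 26/75, 58/225]
  s_4: [11/75, 31/225, 2/9, 37/75]

(P^2)[s_4 -> s_2] = 31/225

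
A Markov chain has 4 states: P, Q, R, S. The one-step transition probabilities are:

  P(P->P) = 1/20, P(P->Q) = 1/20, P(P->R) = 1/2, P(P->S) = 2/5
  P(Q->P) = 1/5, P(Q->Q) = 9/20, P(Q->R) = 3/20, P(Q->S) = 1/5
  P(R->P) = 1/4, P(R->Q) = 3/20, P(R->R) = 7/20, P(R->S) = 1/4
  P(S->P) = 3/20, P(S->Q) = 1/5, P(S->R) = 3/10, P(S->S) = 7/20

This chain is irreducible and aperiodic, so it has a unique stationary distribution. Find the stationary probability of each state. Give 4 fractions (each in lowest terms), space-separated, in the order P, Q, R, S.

The stationary distribution satisfies pi = pi * P, i.e.:
  pi_P = 1/20*pi_P + 1/5*pi_Q + 1/4*pi_R + 3/20*pi_S
  pi_Q = 1/20*pi_P + 9/20*pi_Q + 3/20*pi_R + 1/5*pi_S
  pi_R = 1/2*pi_P + 3/20*pi_Q + 7/20*pi_R + 3/10*pi_S
  pi_S = 2/5*pi_P + 1/5*pi_Q + 1/4*pi_R + 7/20*pi_S
with normalization: pi_P + pi_Q + pi_R + pi_S = 1.

Using the first 3 balance equations plus normalization, the linear system A*pi = b is:
  [-19/20, 1/5, 1/4, 3/20] . pi = 0
  [1/20, -11/20, 3/20, 1/5] . pi = 0
  [1/2, 3/20, -13/20, 3/10] . pi = 0
  [1, 1, 1, 1] . pi = 1

Solving yields:
  pi_P = 1072/6127
  pi_Q = 1289/6127
  pi_R = 1957/6127
  pi_S = 1809/6127

Verification (pi * P):
  1072/6127*1/20 + 1289/6127*1/5 + 1957/6127*1/4 + 1809/6127*3/20 = 1072/6127 = pi_P  (ok)
  1072/6127*1/20 + 1289/6127*9/20 + 1957/6127*3/20 + 1809/6127*1/5 = 1289/6127 = pi_Q  (ok)
  1072/6127*1/2 + 1289/6127*3/20 + 1957/6127*7/20 + 1809/6127*3/10 = 1957/6127 = pi_R  (ok)
  1072/6127*2/5 + 1289/6127*1/5 + 1957/6127*1/4 + 1809/6127*7/20 = 1809/6127 = pi_S  (ok)

Answer: 1072/6127 1289/6127 1957/6127 1809/6127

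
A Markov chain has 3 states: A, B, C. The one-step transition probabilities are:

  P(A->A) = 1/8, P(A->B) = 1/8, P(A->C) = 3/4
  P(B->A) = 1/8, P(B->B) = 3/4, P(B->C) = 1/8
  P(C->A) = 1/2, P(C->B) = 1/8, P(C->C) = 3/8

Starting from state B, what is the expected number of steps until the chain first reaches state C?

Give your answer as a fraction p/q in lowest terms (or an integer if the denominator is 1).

Answer: 64/13

Derivation:
Let h_i = expected steps to first reach C from state i.
Boundary: h_C = 0.
First-step equations for the other states:
  h_A = 1 + 1/8*h_A + 1/8*h_B + 3/4*h_C
  h_B = 1 + 1/8*h_A + 3/4*h_B + 1/8*h_C

Substituting h_C = 0 and rearranging gives the linear system (I - Q) h = 1:
  [7/8, -1/8] . (h_A, h_B) = 1
  [-1/8, 1/4] . (h_A, h_B) = 1

Solving yields:
  h_A = 24/13
  h_B = 64/13

Starting state is B, so the expected hitting time is h_B = 64/13.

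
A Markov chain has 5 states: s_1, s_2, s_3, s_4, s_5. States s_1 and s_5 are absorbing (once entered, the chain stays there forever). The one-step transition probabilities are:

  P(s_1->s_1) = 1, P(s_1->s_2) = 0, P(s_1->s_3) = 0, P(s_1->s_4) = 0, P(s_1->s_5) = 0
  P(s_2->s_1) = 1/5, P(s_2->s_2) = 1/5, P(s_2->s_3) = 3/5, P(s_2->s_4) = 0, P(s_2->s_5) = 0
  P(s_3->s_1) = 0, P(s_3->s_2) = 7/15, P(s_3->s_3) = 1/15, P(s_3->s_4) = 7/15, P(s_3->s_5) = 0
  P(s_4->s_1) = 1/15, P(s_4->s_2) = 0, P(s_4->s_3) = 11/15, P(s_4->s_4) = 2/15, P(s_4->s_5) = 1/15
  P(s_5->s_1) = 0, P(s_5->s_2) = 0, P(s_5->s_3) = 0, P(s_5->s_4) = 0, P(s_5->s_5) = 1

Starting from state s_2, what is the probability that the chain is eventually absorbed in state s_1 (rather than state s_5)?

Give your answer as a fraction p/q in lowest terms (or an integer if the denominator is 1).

Let a_i = P(absorbed in s_1 | start in state i).
Boundary conditions: a_s_1 = 1, a_s_5 = 0.
For each transient state i, a_i = sum_j P(i->j) * a_j:
  a_s_2 = 1/5*a_s_1 + 1/5*a_s_2 + 3/5*a_s_3 + 0*a_s_4 + 0*a_s_5
  a_s_3 = 0*a_s_1 + 7/15*a_s_2 + 1/15*a_s_3 + 7/15*a_s_4 + 0*a_s_5
  a_s_4 = 1/15*a_s_1 + 0*a_s_2 + 11/15*a_s_3 + 2/15*a_s_4 + 1/15*a_s_5

Substituting a_s_1 = 1 and a_s_5 = 0, rearrange to (I - Q) a = r where r[i] = P(i -> s_1):
  [4/5, -3/5, 0] . (a_s_2, a_s_3, a_s_4) = 1/5
  [-7/15, 14/15, -7/15] . (a_s_2, a_s_3, a_s_4) = 0
  [0, -11/15, 13/15] . (a_s_2, a_s_3, a_s_4) = 1/15

Solving yields:
  a_s_2 = 6/7
  a_s_3 = 17/21
  a_s_4 = 16/21

Starting state is s_2, so the absorption probability is a_s_2 = 6/7.

Answer: 6/7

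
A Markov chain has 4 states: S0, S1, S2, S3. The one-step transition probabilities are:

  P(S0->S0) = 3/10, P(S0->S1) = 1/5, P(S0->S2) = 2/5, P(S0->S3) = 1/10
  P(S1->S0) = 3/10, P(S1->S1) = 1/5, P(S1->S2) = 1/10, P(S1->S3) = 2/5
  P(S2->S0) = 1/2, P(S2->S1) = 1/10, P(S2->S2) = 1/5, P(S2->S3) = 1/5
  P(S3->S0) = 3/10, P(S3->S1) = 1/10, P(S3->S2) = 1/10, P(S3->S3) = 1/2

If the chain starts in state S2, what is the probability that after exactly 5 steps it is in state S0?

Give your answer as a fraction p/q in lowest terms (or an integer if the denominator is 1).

Answer: 17291/50000

Derivation:
Computing P^5 by repeated multiplication:
P^1 =
  S0: [3/10, 1/5, 2/5, 1/10]
  S1: [3/10, 1/5, 1/10, 2/5]
  S2: [1/2, 1/10, 1/5, 1/5]
  S3: [3/10, 1/10, 1/10, 1/2]
P^2 =
  S0: [19/50, 3/20, 23/100, 6/25]
  S1: [8/25, 3/20, 1/5, 33/100]
  S2: [17/50, 4/25, 27/100, 23/100]
  S3: [8/25, 7/50, 1/5, 17/50]
P^3 =
  S0: [173/500, 153/1000, 237/1000, 33/125]
  S1: [17/50, 147/1000, 27/125, 297/1000]
  S2: [177/500, 3/20, 229/1000, 267/1000]
  S3: [17/50, 73/500, 27/125, 149/500]
P^4 =
  S0: [1737/5000, 1499/10000, 91/400, 172/625]
  S1: [429/1250, 1487/10000, 559/2500, 569/2000]
  S2: [1729/5000, 94/625, 2291/10000, 2747/10000]
  S3: [429/1250, 743/5000, 559/2500, 1423/5000]
P^5 =
  S0: [691/2000, 14973/100000, 22697/100000, 1389/5000]
  S1: [4309/12500, 14919/100000, 5633/25000, 28077/100000]
  S2: [17291/50000, 7481/50000, 4533/20000, 27791/100000]
  S3: [4309/12500, 7459/50000, 5633/25000, 14039/50000]

(P^5)[S2 -> S0] = 17291/50000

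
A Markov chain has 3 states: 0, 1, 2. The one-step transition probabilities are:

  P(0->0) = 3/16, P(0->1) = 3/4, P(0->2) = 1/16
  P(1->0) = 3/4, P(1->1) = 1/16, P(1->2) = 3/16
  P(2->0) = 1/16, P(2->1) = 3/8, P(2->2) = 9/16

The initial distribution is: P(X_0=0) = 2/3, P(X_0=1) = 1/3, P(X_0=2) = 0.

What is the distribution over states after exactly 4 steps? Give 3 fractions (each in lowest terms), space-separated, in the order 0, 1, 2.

Answer: 80699/196608 73495/196608 7069/32768

Derivation:
Propagating the distribution step by step (d_{t+1} = d_t * P):
d_0 = (0=2/3, 1=1/3, 2=0)
  d_1[0] = 2/3*3/16 + 1/3*3/4 + 0*1/16 = 3/8
  d_1[1] = 2/3*3/4 + 1/3*1/16 + 0*3/8 = 25/48
  d_1[2] = 2/3*1/16 + 1/3*3/16 + 0*9/16 = 5/48
d_1 = (0=3/8, 1=25/48, 2=5/48)
  d_2[0] = 3/8*3/16 + 25/48*3/4 + 5/48*1/16 = 359/768
  d_2[1] = 3/8*3/4 + 25/48*1/16 + 5/48*3/8 = 271/768
  d_2[2] = 3/8*1/16 + 25/48*3/16 + 5/48*9/16 = 23/128
d_2 = (0=359/768, 1=271/768, 2=23/128)
  d_3[0] = 359/768*3/16 + 271/768*3/4 + 23/128*1/16 = 1489/4096
  d_3[1] = 359/768*3/4 + 271/768*1/16 + 23/128*3/8 = 5407/12288
  d_3[2] = 359/768*1/16 + 271/768*3/16 + 23/128*9/16 = 1207/6144
d_3 = (0=1489/4096, 1=5407/12288, 2=1207/6144)
  d_4[0] = 1489/4096*3/16 + 5407/12288*3/4 + 1207/6144*1/16 = 80699/196608
  d_4[1] = 1489/4096*3/4 + 5407/12288*1/16 + 1207/6144*3/8 = 73495/196608
  d_4[2] = 1489/4096*1/16 + 5407/12288*3/16 + 1207/6144*9/16 = 7069/32768
d_4 = (0=80699/196608, 1=73495/196608, 2=7069/32768)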